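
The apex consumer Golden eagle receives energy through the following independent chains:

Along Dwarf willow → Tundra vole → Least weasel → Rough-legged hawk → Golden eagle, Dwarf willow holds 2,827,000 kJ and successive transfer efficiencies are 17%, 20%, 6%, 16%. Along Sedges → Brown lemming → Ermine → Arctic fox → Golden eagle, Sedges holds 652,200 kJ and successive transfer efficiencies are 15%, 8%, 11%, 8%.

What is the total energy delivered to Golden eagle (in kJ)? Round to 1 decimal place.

Via Dwarf willow: 2827000 × 0.17 × 0.2 × 0.06 × 0.16 = 922.7328 kJ
Via Sedges: 652200 × 0.15 × 0.08 × 0.11 × 0.08 = 68.87232 kJ
Total at Golden eagle: 922.7328 + 68.87232 = 991.60512 kJ

991.6 kJ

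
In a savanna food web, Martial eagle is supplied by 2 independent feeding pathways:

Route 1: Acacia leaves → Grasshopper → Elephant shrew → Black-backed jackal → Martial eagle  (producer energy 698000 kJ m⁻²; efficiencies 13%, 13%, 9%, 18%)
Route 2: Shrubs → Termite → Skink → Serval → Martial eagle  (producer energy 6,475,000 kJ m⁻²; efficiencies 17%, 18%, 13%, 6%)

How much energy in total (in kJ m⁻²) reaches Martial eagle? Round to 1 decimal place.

Route 1: 698000 × 0.13 × 0.13 × 0.09 × 0.18 = 191.09844 kJ m⁻²
Route 2: 6475000 × 0.17 × 0.18 × 0.13 × 0.06 = 1545.453 kJ m⁻²
Total at Martial eagle: 191.09844 + 1545.453 = 1736.55144 kJ m⁻²

1736.6 kJ m⁻²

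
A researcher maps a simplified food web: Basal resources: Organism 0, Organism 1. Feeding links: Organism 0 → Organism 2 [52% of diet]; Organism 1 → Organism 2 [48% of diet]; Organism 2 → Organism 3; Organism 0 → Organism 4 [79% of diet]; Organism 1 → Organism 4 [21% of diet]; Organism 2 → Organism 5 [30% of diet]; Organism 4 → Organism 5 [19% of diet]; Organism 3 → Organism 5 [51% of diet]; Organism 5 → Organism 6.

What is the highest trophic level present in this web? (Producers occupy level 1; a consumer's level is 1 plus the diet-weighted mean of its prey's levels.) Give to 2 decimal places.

4.51

Organism 2: 1 + (0.52×1 + 0.48×1) = 2
Organism 3: 1 + 2 = 3
Organism 4: 1 + (0.79×1 + 0.21×1) = 2
Organism 5: 1 + (0.3×2 + 0.19×2 + 0.51×3) = 3.51
Organism 6: 1 + 3.51 = 4.51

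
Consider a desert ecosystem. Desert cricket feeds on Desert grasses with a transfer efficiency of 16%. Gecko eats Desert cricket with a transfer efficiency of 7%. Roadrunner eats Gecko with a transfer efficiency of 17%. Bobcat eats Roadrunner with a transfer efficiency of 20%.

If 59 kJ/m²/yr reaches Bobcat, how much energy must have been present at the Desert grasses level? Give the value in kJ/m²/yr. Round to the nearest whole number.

Cumulative transfer efficiency: 0.16 × 0.07 × 0.17 × 0.2 = 0.0003808
Desert grasses energy = 59 / 0.0003808 = 154937 kJ/m²/yr

154937 kJ/m²/yr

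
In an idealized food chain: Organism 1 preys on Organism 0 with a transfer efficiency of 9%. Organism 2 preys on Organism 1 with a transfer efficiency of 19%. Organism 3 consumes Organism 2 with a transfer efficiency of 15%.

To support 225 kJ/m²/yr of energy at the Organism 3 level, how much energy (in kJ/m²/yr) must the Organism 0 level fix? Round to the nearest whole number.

Cumulative transfer efficiency: 0.09 × 0.19 × 0.15 = 0.002565
Organism 0 energy = 225 / 0.002565 = 87719 kJ/m²/yr

87719 kJ/m²/yr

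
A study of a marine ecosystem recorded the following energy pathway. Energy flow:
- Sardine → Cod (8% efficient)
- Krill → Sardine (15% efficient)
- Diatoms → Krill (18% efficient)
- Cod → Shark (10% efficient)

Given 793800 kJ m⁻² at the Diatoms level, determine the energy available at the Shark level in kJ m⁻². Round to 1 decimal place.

171.5 kJ m⁻²

Krill: 793800 × 0.18 = 142884 kJ m⁻²
Sardine: 142884 × 0.15 = 21432.6 kJ m⁻²
Cod: 21432.6 × 0.08 = 1714.608 kJ m⁻²
Shark: 1714.608 × 0.1 = 171.4608 kJ m⁻²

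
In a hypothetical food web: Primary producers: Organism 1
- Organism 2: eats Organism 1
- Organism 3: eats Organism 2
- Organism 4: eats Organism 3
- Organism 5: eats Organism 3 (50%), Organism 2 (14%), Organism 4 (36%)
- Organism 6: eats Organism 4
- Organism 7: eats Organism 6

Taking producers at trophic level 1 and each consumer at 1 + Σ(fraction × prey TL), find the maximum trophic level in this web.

6

Organism 2: 1 + 1 = 2
Organism 3: 1 + 2 = 3
Organism 4: 1 + 3 = 4
Organism 5: 1 + (0.5×3 + 0.14×2 + 0.36×4) = 4.22
Organism 6: 1 + 4 = 5
Organism 7: 1 + 5 = 6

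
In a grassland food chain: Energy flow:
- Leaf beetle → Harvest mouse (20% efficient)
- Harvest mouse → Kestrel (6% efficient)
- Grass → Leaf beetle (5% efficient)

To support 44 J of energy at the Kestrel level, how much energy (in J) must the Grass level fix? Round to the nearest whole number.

73333 J

Cumulative transfer efficiency: 0.05 × 0.2 × 0.06 = 0.0006
Grass energy = 44 / 0.0006 = 73333 J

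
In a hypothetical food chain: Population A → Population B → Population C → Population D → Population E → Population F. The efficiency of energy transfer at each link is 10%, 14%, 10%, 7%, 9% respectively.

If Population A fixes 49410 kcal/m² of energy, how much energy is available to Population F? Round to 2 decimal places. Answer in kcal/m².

0.44 kcal/m²

Population B: 49410 × 0.1 = 4941 kcal/m²
Population C: 4941 × 0.14 = 691.74 kcal/m²
Population D: 691.74 × 0.1 = 69.174 kcal/m²
Population E: 69.174 × 0.07 = 4.84218 kcal/m²
Population F: 4.84218 × 0.09 = 0.4357962 kcal/m²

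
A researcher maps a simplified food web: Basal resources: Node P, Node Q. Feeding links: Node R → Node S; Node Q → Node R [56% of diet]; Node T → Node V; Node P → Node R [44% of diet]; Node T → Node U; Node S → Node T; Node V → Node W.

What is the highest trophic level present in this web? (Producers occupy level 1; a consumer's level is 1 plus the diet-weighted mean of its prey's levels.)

Node R: 1 + (0.44×1 + 0.56×1) = 2
Node S: 1 + 2 = 3
Node T: 1 + 3 = 4
Node U: 1 + 4 = 5
Node V: 1 + 4 = 5
Node W: 1 + 5 = 6

6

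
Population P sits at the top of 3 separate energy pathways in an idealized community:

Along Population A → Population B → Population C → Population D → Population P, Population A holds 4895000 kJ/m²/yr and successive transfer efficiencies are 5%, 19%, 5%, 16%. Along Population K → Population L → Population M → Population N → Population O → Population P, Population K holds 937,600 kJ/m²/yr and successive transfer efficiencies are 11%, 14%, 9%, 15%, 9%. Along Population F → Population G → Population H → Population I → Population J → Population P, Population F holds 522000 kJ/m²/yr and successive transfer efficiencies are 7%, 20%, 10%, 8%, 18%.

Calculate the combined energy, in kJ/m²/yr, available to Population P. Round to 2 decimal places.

400.09 kJ/m²/yr

Via Population A: 4895000 × 0.05 × 0.19 × 0.05 × 0.16 = 372.02 kJ/m²/yr
Via Population K: 937600 × 0.11 × 0.14 × 0.09 × 0.15 × 0.09 = 17.5434336 kJ/m²/yr
Via Population F: 522000 × 0.07 × 0.2 × 0.1 × 0.08 × 0.18 = 10.52352 kJ/m²/yr
Total at Population P: 372.02 + 17.5434336 + 10.52352 = 400.0869536 kJ/m²/yr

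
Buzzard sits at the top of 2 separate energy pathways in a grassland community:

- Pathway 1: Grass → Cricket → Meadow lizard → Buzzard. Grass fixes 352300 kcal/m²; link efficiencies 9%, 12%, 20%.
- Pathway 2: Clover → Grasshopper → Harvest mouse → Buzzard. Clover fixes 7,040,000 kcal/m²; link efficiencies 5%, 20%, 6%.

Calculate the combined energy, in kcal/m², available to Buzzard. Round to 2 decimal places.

Pathway 1: 352300 × 0.09 × 0.12 × 0.2 = 760.968 kcal/m²
Pathway 2: 7040000 × 0.05 × 0.2 × 0.06 = 4224 kcal/m²
Total at Buzzard: 760.968 + 4224 = 4984.968 kcal/m²

4984.97 kcal/m²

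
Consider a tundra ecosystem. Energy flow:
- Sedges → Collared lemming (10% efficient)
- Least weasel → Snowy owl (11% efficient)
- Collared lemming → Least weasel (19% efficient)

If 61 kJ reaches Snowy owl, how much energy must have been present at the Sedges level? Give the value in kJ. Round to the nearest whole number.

Cumulative transfer efficiency: 0.1 × 0.19 × 0.11 = 0.00209
Sedges energy = 61 / 0.00209 = 29187 kJ

29187 kJ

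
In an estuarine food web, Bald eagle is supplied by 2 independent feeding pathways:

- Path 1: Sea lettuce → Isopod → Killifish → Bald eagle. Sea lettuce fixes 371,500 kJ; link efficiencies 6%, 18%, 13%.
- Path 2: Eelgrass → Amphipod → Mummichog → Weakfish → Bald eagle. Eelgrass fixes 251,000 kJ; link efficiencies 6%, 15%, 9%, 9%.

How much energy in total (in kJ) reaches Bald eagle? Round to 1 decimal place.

539.9 kJ

Path 1: 371500 × 0.06 × 0.18 × 0.13 = 521.586 kJ
Path 2: 251000 × 0.06 × 0.15 × 0.09 × 0.09 = 18.2979 kJ
Total at Bald eagle: 521.586 + 18.2979 = 539.8839 kJ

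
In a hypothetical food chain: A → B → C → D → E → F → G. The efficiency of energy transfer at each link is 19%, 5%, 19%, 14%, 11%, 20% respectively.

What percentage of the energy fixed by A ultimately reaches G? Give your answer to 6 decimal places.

0.000556%

Product of link efficiencies: 0.19 × 0.05 × 0.19 × 0.14 × 0.11 × 0.2 = 0.0000055594
As a percentage: 0.0000055594 × 100 = 0.000556%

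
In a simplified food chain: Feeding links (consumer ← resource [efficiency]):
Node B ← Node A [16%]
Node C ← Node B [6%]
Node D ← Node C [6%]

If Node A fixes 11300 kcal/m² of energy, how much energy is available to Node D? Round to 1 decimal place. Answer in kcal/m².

6.5 kcal/m²

Node B: 11300 × 0.16 = 1808 kcal/m²
Node C: 1808 × 0.06 = 108.48 kcal/m²
Node D: 108.48 × 0.06 = 6.5088 kcal/m²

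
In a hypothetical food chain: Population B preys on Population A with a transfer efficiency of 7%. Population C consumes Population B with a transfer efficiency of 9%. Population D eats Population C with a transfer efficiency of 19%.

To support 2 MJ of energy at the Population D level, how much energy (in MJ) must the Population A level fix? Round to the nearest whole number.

Cumulative transfer efficiency: 0.07 × 0.09 × 0.19 = 0.001197
Population A energy = 2 / 0.001197 = 1671 MJ

1671 MJ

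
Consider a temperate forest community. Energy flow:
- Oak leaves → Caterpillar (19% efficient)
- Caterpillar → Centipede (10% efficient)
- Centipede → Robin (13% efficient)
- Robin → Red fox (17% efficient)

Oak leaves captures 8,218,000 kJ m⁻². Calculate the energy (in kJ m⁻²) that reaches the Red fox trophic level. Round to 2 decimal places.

3450.74 kJ m⁻²

Caterpillar: 8218000 × 0.19 = 1561420 kJ m⁻²
Centipede: 1561420 × 0.1 = 156142 kJ m⁻²
Robin: 156142 × 0.13 = 20298.46 kJ m⁻²
Red fox: 20298.46 × 0.17 = 3450.7382 kJ m⁻²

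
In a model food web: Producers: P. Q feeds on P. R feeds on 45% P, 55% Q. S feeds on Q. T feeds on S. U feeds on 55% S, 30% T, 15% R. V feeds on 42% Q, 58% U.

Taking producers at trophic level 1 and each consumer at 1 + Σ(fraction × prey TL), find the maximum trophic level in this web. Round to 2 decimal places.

4.29

Q: 1 + 1 = 2
R: 1 + (0.45×1 + 0.55×2) = 2.55
S: 1 + 2 = 3
T: 1 + 3 = 4
U: 1 + (0.55×3 + 0.3×4 + 0.15×2.55) = 4.2325
V: 1 + (0.42×2 + 0.58×4.2325) = 4.29485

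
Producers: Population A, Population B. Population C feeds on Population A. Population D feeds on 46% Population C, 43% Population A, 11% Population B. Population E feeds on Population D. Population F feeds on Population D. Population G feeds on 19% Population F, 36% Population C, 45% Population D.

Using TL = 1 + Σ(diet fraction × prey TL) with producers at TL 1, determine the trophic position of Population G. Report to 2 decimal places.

3.48

Population C: 1 + 1 = 2
Population D: 1 + (0.46×2 + 0.43×1 + 0.11×1) = 2.46
Population E: 1 + 2.46 = 3.46
Population F: 1 + 2.46 = 3.46
Population G: 1 + (0.19×3.46 + 0.36×2 + 0.45×2.46) = 3.4844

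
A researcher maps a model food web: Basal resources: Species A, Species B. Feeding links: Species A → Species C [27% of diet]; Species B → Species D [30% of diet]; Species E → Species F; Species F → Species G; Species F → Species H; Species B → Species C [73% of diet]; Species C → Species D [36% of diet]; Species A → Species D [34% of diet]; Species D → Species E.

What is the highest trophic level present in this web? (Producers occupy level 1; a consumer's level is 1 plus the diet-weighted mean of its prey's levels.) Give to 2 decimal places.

5.36

Species C: 1 + (0.73×1 + 0.27×1) = 2
Species D: 1 + (0.36×2 + 0.3×1 + 0.34×1) = 2.36
Species E: 1 + 2.36 = 3.36
Species F: 1 + 3.36 = 4.36
Species G: 1 + 4.36 = 5.36
Species H: 1 + 4.36 = 5.36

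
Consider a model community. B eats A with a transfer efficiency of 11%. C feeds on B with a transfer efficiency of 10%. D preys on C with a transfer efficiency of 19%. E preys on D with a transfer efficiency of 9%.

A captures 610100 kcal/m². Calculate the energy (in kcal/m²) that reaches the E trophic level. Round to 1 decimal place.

114.8 kcal/m²

B: 610100 × 0.11 = 67111 kcal/m²
C: 67111 × 0.1 = 6711.1 kcal/m²
D: 6711.1 × 0.19 = 1275.109 kcal/m²
E: 1275.109 × 0.09 = 114.75981 kcal/m²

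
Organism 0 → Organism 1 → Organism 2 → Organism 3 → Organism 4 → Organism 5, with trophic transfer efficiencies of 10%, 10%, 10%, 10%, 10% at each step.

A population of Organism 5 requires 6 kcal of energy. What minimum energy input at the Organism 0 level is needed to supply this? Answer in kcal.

Cumulative transfer efficiency: 0.1 × 0.1 × 0.1 × 0.1 × 0.1 = 0.00001
Organism 0 energy = 6 / 0.00001 = 600000 kcal

600000 kcal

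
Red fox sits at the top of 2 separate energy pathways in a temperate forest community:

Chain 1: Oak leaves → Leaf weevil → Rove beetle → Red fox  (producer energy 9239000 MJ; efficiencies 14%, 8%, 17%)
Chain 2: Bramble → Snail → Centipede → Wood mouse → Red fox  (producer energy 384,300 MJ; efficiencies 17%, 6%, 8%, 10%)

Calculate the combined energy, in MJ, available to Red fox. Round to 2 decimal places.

17622.41 MJ

Chain 1: 9239000 × 0.14 × 0.08 × 0.17 = 17591.056 MJ
Chain 2: 384300 × 0.17 × 0.06 × 0.08 × 0.1 = 31.35888 MJ
Total at Red fox: 17591.056 + 31.35888 = 17622.41488 MJ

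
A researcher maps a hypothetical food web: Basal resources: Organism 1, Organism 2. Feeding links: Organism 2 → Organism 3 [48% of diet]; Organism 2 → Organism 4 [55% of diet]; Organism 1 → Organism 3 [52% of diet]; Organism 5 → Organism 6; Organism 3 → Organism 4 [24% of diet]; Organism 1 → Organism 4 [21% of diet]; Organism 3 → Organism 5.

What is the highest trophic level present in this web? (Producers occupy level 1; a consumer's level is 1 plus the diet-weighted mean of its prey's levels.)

4

Organism 3: 1 + (0.52×1 + 0.48×1) = 2
Organism 4: 1 + (0.24×2 + 0.55×1 + 0.21×1) = 2.24
Organism 5: 1 + 2 = 3
Organism 6: 1 + 3 = 4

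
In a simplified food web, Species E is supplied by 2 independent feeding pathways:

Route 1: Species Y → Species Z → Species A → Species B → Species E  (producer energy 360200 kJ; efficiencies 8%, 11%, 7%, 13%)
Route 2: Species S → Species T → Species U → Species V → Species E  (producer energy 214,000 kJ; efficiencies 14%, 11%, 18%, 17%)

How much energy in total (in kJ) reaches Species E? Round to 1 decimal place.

129.7 kJ

Route 1: 360200 × 0.08 × 0.11 × 0.07 × 0.13 = 28.844816 kJ
Route 2: 214000 × 0.14 × 0.11 × 0.18 × 0.17 = 100.84536 kJ
Total at Species E: 28.844816 + 100.84536 = 129.690176 kJ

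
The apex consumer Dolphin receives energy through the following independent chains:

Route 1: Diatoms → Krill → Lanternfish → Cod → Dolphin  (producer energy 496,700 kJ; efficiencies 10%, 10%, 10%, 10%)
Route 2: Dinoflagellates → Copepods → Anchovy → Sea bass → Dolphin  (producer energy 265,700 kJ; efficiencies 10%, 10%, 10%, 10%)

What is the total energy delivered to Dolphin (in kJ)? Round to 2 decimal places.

76.24 kJ

Route 1: 496700 × 0.1 × 0.1 × 0.1 × 0.1 = 49.67 kJ
Route 2: 265700 × 0.1 × 0.1 × 0.1 × 0.1 = 26.57 kJ
Total at Dolphin: 49.67 + 26.57 = 76.24 kJ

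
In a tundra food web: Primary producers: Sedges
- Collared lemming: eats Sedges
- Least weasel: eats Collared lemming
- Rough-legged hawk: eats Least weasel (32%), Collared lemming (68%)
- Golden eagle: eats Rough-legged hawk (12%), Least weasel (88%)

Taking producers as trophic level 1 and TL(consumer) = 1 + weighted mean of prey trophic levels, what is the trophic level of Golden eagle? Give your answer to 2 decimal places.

4.04

Collared lemming: 1 + 1 = 2
Least weasel: 1 + 2 = 3
Rough-legged hawk: 1 + (0.32×3 + 0.68×2) = 3.32
Golden eagle: 1 + (0.12×3.32 + 0.88×3) = 4.0384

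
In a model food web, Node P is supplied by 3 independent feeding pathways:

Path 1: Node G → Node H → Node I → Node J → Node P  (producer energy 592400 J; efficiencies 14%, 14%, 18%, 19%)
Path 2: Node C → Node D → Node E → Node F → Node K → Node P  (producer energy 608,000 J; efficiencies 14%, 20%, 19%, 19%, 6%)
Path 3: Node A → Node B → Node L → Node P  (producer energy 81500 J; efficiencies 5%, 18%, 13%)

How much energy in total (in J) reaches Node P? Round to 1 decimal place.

529.3 J

Path 1: 592400 × 0.14 × 0.14 × 0.18 × 0.19 = 397.097568 J
Path 2: 608000 × 0.14 × 0.2 × 0.19 × 0.19 × 0.06 = 36.873984 J
Path 3: 81500 × 0.05 × 0.18 × 0.13 = 95.355 J
Total at Node P: 397.097568 + 36.873984 + 95.355 = 529.326552 J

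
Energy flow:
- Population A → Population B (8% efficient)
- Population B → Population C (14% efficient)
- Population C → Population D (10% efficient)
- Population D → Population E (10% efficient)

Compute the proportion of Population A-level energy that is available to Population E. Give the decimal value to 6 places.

0.000112

Product of link efficiencies: 0.08 × 0.14 × 0.1 × 0.1 = 0.000112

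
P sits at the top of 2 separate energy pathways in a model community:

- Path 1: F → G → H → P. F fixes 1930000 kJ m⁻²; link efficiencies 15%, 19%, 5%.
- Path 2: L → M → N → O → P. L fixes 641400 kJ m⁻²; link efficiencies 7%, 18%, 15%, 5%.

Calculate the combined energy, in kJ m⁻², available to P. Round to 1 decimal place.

Path 1: 1930000 × 0.15 × 0.19 × 0.05 = 2750.25 kJ m⁻²
Path 2: 641400 × 0.07 × 0.18 × 0.15 × 0.05 = 60.6123 kJ m⁻²
Total at P: 2750.25 + 60.6123 = 2810.8623 kJ m⁻²

2810.9 kJ m⁻²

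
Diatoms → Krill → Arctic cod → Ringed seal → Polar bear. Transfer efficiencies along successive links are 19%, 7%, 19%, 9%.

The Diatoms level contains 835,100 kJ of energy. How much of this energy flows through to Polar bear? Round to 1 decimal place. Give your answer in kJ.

189.9 kJ

Krill: 835100 × 0.19 = 158669 kJ
Arctic cod: 158669 × 0.07 = 11106.83 kJ
Ringed seal: 11106.83 × 0.19 = 2110.2977 kJ
Polar bear: 2110.2977 × 0.09 = 189.926793 kJ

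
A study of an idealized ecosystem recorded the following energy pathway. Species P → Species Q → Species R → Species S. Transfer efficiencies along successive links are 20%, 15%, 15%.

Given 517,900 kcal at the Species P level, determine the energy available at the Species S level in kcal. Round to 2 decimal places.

2330.55 kcal

Species Q: 517900 × 0.2 = 103580 kcal
Species R: 103580 × 0.15 = 15537 kcal
Species S: 15537 × 0.15 = 2330.55 kcal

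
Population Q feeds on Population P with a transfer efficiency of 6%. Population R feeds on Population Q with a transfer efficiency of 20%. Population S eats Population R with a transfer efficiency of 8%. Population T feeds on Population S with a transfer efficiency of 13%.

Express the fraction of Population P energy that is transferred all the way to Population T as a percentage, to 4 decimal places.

0.0125%

Product of link efficiencies: 0.06 × 0.2 × 0.08 × 0.13 = 0.0001248
As a percentage: 0.0001248 × 100 = 0.0125%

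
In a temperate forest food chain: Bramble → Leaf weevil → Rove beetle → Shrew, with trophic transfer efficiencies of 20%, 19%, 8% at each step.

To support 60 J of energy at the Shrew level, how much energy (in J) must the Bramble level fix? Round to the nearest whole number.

Cumulative transfer efficiency: 0.2 × 0.19 × 0.08 = 0.00304
Bramble energy = 60 / 0.00304 = 19737 J

19737 J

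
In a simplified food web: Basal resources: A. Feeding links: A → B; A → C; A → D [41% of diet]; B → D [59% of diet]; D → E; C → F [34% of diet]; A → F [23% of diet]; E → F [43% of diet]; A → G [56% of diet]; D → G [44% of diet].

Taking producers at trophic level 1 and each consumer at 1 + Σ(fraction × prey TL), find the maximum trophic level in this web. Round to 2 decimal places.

3.59

B: 1 + 1 = 2
C: 1 + 1 = 2
D: 1 + (0.41×1 + 0.59×2) = 2.59
E: 1 + 2.59 = 3.59
F: 1 + (0.34×2 + 0.23×1 + 0.43×3.59) = 3.4537
G: 1 + (0.56×1 + 0.44×2.59) = 2.6996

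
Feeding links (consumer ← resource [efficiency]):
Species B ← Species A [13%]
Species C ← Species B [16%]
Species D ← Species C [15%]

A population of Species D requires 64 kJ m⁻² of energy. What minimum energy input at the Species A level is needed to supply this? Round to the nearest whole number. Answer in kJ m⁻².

20513 kJ m⁻²

Cumulative transfer efficiency: 0.13 × 0.16 × 0.15 = 0.00312
Species A energy = 64 / 0.00312 = 20513 kJ m⁻²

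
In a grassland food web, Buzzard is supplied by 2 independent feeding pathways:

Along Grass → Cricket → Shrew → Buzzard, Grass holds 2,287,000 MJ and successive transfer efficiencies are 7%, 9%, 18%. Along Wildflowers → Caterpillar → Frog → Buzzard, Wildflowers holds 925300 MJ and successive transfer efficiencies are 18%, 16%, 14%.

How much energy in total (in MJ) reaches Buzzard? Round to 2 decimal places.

Via Grass: 2287000 × 0.07 × 0.09 × 0.18 = 2593.458 MJ
Via Wildflowers: 925300 × 0.18 × 0.16 × 0.14 = 3730.8096 MJ
Total at Buzzard: 2593.458 + 3730.8096 = 6324.2676 MJ

6324.27 MJ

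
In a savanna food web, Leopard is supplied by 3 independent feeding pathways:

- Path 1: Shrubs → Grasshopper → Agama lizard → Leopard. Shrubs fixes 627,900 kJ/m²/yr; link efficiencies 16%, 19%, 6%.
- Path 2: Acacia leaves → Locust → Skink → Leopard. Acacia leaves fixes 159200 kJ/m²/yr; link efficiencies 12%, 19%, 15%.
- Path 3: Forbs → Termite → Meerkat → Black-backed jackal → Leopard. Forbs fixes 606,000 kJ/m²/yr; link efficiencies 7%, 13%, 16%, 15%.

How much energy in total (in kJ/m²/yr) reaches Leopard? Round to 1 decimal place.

Path 1: 627900 × 0.16 × 0.19 × 0.06 = 1145.2896 kJ/m²/yr
Path 2: 159200 × 0.12 × 0.19 × 0.15 = 544.464 kJ/m²/yr
Path 3: 606000 × 0.07 × 0.13 × 0.16 × 0.15 = 132.3504 kJ/m²/yr
Total at Leopard: 1145.2896 + 544.464 + 132.3504 = 1822.104 kJ/m²/yr

1822.1 kJ/m²/yr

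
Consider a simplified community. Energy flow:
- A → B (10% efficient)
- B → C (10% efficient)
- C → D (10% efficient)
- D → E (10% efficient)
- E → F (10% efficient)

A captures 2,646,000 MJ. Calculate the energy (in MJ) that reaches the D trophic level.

2646 MJ

B: 2646000 × 0.1 = 264600 MJ
C: 264600 × 0.1 = 26460 MJ
D: 26460 × 0.1 = 2646 MJ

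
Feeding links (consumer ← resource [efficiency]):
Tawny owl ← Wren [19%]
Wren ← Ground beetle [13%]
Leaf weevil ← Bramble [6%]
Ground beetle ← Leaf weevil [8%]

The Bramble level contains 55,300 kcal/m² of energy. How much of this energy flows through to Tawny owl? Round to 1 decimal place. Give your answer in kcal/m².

6.6 kcal/m²

Leaf weevil: 55300 × 0.06 = 3318 kcal/m²
Ground beetle: 3318 × 0.08 = 265.44 kcal/m²
Wren: 265.44 × 0.13 = 34.5072 kcal/m²
Tawny owl: 34.5072 × 0.19 = 6.556368 kcal/m²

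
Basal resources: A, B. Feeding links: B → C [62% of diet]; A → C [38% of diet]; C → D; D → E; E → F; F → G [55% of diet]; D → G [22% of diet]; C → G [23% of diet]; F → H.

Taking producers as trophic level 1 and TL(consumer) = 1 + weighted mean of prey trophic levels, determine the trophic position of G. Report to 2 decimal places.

C: 1 + (0.62×1 + 0.38×1) = 2
D: 1 + 2 = 3
E: 1 + 3 = 4
F: 1 + 4 = 5
G: 1 + (0.55×5 + 0.22×3 + 0.23×2) = 4.87
H: 1 + 5 = 6

4.87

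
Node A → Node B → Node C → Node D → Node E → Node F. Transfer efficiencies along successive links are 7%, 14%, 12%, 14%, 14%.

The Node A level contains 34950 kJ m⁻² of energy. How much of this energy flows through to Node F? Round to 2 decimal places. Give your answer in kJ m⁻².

0.81 kJ m⁻²

Node B: 34950 × 0.07 = 2446.5 kJ m⁻²
Node C: 2446.5 × 0.14 = 342.51 kJ m⁻²
Node D: 342.51 × 0.12 = 41.1012 kJ m⁻²
Node E: 41.1012 × 0.14 = 5.754168 kJ m⁻²
Node F: 5.754168 × 0.14 = 0.80558352 kJ m⁻²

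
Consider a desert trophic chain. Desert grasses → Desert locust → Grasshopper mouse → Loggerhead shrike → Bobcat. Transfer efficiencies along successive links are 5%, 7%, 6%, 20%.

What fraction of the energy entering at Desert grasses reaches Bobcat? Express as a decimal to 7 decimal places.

Product of link efficiencies: 0.05 × 0.07 × 0.06 × 0.2 = 0.000042

0.0000420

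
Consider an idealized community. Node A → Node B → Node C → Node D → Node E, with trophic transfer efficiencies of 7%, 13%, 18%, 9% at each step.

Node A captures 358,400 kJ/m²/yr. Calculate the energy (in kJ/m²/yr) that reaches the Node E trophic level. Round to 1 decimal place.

52.8 kJ/m²/yr

Node B: 358400 × 0.07 = 25088 kJ/m²/yr
Node C: 25088 × 0.13 = 3261.44 kJ/m²/yr
Node D: 3261.44 × 0.18 = 587.0592 kJ/m²/yr
Node E: 587.0592 × 0.09 = 52.835328 kJ/m²/yr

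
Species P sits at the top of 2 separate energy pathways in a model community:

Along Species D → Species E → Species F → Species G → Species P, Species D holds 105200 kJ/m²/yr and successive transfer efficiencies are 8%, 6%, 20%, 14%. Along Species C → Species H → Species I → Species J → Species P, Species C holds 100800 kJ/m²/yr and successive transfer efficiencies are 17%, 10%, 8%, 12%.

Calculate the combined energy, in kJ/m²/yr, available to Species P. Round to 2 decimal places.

Via Species D: 105200 × 0.08 × 0.06 × 0.2 × 0.14 = 14.13888 kJ/m²/yr
Via Species C: 100800 × 0.17 × 0.1 × 0.08 × 0.12 = 16.45056 kJ/m²/yr
Total at Species P: 14.13888 + 16.45056 = 30.58944 kJ/m²/yr

30.59 kJ/m²/yr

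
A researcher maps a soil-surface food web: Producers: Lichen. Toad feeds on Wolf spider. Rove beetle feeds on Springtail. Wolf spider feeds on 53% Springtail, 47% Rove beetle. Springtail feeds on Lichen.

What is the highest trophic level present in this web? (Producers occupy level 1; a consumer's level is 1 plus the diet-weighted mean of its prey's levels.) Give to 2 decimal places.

4.47

Springtail: 1 + 1 = 2
Rove beetle: 1 + 2 = 3
Wolf spider: 1 + (0.53×2 + 0.47×3) = 3.47
Toad: 1 + 3.47 = 4.47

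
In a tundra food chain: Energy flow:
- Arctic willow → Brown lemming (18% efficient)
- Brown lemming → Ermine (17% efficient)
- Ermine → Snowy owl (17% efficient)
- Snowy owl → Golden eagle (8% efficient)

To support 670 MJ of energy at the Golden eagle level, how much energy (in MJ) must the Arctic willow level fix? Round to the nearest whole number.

Cumulative transfer efficiency: 0.18 × 0.17 × 0.17 × 0.08 = 0.00041616
Arctic willow energy = 670 / 0.00041616 = 1609958 MJ

1609958 MJ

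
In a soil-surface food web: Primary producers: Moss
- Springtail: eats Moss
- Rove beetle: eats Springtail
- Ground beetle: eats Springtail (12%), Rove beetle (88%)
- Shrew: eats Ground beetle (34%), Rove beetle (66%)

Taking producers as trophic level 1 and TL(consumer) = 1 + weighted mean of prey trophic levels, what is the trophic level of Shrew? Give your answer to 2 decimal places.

4.30

Springtail: 1 + 1 = 2
Rove beetle: 1 + 2 = 3
Ground beetle: 1 + (0.12×2 + 0.88×3) = 3.88
Shrew: 1 + (0.34×3.88 + 0.66×3) = 4.2992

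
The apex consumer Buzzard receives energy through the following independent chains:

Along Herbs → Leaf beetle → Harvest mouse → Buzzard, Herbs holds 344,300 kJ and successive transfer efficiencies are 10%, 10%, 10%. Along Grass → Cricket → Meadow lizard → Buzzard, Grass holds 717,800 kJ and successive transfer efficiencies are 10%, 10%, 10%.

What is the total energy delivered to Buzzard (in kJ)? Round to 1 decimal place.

Via Herbs: 344300 × 0.1 × 0.1 × 0.1 = 344.3 kJ
Via Grass: 717800 × 0.1 × 0.1 × 0.1 = 717.8 kJ
Total at Buzzard: 344.3 + 717.8 = 1062.1 kJ

1062.1 kJ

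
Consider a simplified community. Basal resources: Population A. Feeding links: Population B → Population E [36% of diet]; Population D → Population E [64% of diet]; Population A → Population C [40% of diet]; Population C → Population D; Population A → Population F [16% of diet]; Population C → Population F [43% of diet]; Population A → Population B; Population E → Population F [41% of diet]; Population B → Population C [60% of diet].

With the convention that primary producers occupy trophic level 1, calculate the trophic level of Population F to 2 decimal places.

3.93

Population B: 1 + 1 = 2
Population C: 1 + (0.4×1 + 0.6×2) = 2.6
Population D: 1 + 2.6 = 3.6
Population E: 1 + (0.36×2 + 0.64×3.6) = 4.024
Population F: 1 + (0.16×1 + 0.43×2.6 + 0.41×4.024) = 3.92784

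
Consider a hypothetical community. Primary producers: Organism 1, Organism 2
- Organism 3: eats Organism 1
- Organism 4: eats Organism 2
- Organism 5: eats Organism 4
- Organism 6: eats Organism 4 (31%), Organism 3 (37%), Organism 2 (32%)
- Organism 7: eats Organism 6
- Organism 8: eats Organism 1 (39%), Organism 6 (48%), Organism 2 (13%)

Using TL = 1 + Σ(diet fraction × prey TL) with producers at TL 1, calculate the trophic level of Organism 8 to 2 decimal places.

Organism 3: 1 + 1 = 2
Organism 4: 1 + 1 = 2
Organism 5: 1 + 2 = 3
Organism 6: 1 + (0.31×2 + 0.37×2 + 0.32×1) = 2.68
Organism 7: 1 + 2.68 = 3.68
Organism 8: 1 + (0.39×1 + 0.48×2.68 + 0.13×1) = 2.8064

2.81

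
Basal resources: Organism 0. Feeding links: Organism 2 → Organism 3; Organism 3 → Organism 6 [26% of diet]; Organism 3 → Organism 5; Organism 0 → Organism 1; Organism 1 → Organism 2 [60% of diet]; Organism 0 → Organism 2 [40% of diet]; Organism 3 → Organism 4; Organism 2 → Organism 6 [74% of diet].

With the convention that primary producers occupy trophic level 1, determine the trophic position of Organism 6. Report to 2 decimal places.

3.86

Organism 1: 1 + 1 = 2
Organism 2: 1 + (0.6×2 + 0.4×1) = 2.6
Organism 3: 1 + 2.6 = 3.6
Organism 4: 1 + 3.6 = 4.6
Organism 5: 1 + 3.6 = 4.6
Organism 6: 1 + (0.26×3.6 + 0.74×2.6) = 3.86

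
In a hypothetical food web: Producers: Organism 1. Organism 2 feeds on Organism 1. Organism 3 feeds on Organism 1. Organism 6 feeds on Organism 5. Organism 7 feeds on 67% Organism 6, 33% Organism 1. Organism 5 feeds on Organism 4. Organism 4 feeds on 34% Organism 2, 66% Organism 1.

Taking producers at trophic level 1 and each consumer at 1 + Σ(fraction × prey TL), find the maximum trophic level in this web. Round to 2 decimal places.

Organism 2: 1 + 1 = 2
Organism 3: 1 + 1 = 2
Organism 4: 1 + (0.34×2 + 0.66×1) = 2.34
Organism 5: 1 + 2.34 = 3.34
Organism 6: 1 + 3.34 = 4.34
Organism 7: 1 + (0.67×4.34 + 0.33×1) = 4.2378

4.34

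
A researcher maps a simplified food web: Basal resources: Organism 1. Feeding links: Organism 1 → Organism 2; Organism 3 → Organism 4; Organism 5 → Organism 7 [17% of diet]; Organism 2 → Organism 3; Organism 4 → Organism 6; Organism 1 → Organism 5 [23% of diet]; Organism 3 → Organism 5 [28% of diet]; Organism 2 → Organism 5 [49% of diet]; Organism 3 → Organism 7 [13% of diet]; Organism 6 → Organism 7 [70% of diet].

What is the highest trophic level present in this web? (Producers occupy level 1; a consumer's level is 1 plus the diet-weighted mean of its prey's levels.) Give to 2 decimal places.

Organism 2: 1 + 1 = 2
Organism 3: 1 + 2 = 3
Organism 4: 1 + 3 = 4
Organism 5: 1 + (0.49×2 + 0.28×3 + 0.23×1) = 3.05
Organism 6: 1 + 4 = 5
Organism 7: 1 + (0.13×3 + 0.7×5 + 0.17×3.05) = 5.4085

5.41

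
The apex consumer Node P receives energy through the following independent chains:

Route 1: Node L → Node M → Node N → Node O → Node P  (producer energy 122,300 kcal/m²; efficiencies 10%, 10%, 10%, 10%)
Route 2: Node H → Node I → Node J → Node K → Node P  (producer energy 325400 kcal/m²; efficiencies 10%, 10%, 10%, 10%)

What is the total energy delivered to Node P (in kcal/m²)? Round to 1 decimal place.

44.8 kcal/m²

Route 1: 122300 × 0.1 × 0.1 × 0.1 × 0.1 = 12.23 kcal/m²
Route 2: 325400 × 0.1 × 0.1 × 0.1 × 0.1 = 32.54 kcal/m²
Total at Node P: 12.23 + 32.54 = 44.77 kcal/m²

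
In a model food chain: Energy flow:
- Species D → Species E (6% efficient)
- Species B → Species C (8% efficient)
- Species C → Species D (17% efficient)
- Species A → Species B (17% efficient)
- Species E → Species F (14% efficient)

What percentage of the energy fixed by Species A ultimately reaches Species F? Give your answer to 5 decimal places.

0.00194%

Product of link efficiencies: 0.17 × 0.08 × 0.17 × 0.06 × 0.14 = 0.0000194208
As a percentage: 0.0000194208 × 100 = 0.00194%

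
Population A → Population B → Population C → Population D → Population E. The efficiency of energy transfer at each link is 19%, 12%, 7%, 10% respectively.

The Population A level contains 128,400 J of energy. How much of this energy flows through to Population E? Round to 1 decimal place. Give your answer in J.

Population B: 128400 × 0.19 = 24396 J
Population C: 24396 × 0.12 = 2927.52 J
Population D: 2927.52 × 0.07 = 204.9264 J
Population E: 204.9264 × 0.1 = 20.49264 J

20.5 J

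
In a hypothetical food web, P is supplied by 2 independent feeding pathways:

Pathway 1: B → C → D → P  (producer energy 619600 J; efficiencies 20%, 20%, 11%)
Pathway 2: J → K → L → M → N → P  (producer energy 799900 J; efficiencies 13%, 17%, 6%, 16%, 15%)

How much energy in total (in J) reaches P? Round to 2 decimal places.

Pathway 1: 619600 × 0.2 × 0.2 × 0.11 = 2726.24 J
Pathway 2: 799900 × 0.13 × 0.17 × 0.06 × 0.16 × 0.15 = 25.4560176 J
Total at P: 2726.24 + 25.4560176 = 2751.6960176 J

2751.70 J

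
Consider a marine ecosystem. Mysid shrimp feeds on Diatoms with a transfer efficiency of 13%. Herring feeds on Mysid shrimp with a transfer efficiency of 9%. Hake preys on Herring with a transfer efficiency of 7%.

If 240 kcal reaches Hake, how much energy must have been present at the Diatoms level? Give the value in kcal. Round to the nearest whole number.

293040 kcal

Cumulative transfer efficiency: 0.13 × 0.09 × 0.07 = 0.000819
Diatoms energy = 240 / 0.000819 = 293040 kcal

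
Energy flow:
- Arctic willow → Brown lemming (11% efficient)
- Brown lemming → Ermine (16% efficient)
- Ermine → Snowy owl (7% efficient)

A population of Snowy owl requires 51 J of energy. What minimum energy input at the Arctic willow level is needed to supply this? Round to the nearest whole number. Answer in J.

Cumulative transfer efficiency: 0.11 × 0.16 × 0.07 = 0.001232
Arctic willow energy = 51 / 0.001232 = 41396 J

41396 J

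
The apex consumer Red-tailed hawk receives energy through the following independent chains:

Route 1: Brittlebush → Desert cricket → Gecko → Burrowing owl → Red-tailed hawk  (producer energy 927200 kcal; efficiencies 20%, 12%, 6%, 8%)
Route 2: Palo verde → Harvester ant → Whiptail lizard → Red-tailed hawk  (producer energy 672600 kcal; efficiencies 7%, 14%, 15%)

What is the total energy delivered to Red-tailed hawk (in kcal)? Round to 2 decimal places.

Route 1: 927200 × 0.2 × 0.12 × 0.06 × 0.08 = 106.81344 kcal
Route 2: 672600 × 0.07 × 0.14 × 0.15 = 988.722 kcal
Total at Red-tailed hawk: 106.81344 + 988.722 = 1095.53544 kcal

1095.54 kcal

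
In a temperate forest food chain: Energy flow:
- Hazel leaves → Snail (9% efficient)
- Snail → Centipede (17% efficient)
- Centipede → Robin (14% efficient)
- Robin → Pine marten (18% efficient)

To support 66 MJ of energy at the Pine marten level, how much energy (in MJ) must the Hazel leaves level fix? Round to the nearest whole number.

171180 MJ

Cumulative transfer efficiency: 0.09 × 0.17 × 0.14 × 0.18 = 0.00038556
Hazel leaves energy = 66 / 0.00038556 = 171180 MJ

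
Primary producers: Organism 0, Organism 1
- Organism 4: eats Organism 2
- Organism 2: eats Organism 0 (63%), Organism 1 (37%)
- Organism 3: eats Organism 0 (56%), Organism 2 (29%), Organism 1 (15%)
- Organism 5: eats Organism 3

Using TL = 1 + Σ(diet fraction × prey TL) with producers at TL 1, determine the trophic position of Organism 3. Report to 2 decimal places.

2.29

Organism 2: 1 + (0.63×1 + 0.37×1) = 2
Organism 3: 1 + (0.56×1 + 0.29×2 + 0.15×1) = 2.29
Organism 4: 1 + 2 = 3
Organism 5: 1 + 2.29 = 3.29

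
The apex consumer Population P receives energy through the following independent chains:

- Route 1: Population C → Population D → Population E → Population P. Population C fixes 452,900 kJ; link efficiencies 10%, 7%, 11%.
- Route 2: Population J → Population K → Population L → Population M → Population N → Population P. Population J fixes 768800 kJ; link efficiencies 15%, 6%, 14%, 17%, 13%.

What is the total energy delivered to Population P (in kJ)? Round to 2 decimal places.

370.14 kJ

Route 1: 452900 × 0.1 × 0.07 × 0.11 = 348.733 kJ
Route 2: 768800 × 0.15 × 0.06 × 0.14 × 0.17 × 0.13 = 21.4080048 kJ
Total at Population P: 348.733 + 21.4080048 = 370.1410048 kJ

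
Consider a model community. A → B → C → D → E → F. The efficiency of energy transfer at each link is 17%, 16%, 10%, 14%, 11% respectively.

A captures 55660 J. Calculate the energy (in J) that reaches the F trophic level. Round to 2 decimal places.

2.33 J

B: 55660 × 0.17 = 9462.2 J
C: 9462.2 × 0.16 = 1513.952 J
D: 1513.952 × 0.1 = 151.3952 J
E: 151.3952 × 0.14 = 21.195328 J
F: 21.195328 × 0.11 = 2.33148608 J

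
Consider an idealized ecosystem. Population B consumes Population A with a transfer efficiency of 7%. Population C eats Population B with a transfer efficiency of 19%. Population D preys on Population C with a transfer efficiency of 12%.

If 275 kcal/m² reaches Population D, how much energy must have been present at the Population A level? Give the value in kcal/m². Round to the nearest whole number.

172306 kcal/m²

Cumulative transfer efficiency: 0.07 × 0.19 × 0.12 = 0.001596
Population A energy = 275 / 0.001596 = 172306 kcal/m²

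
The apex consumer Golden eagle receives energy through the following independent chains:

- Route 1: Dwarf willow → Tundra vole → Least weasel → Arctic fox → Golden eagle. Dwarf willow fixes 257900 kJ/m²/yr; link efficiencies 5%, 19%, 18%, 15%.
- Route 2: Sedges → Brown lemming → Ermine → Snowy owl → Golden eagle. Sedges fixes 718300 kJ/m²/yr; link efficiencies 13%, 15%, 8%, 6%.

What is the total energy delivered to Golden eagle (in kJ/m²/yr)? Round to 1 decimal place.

133.4 kJ/m²/yr

Route 1: 257900 × 0.05 × 0.19 × 0.18 × 0.15 = 66.15135 kJ/m²/yr
Route 2: 718300 × 0.13 × 0.15 × 0.08 × 0.06 = 67.23288 kJ/m²/yr
Total at Golden eagle: 66.15135 + 67.23288 = 133.38423 kJ/m²/yr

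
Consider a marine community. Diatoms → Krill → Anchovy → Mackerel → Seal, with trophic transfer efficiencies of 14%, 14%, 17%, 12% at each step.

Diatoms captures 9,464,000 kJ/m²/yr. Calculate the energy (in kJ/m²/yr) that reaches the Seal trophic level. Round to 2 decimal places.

3784.09 kJ/m²/yr

Krill: 9464000 × 0.14 = 1324960 kJ/m²/yr
Anchovy: 1324960 × 0.14 = 185494.4 kJ/m²/yr
Mackerel: 185494.4 × 0.17 = 31534.048 kJ/m²/yr
Seal: 31534.048 × 0.12 = 3784.08576 kJ/m²/yr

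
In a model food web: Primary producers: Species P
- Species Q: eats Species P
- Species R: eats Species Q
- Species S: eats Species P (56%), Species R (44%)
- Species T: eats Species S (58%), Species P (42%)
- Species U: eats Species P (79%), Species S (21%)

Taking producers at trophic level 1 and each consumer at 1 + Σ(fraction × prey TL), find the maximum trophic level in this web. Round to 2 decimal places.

Species Q: 1 + 1 = 2
Species R: 1 + 2 = 3
Species S: 1 + (0.56×1 + 0.44×3) = 2.88
Species T: 1 + (0.58×2.88 + 0.42×1) = 3.0904
Species U: 1 + (0.79×1 + 0.21×2.88) = 2.3948

3.09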